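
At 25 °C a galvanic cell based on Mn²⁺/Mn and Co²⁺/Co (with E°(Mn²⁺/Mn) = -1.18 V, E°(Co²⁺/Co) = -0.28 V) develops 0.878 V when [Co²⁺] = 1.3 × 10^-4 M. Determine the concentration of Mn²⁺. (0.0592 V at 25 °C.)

From the Nernst equation, log Q = n(E° − E)/0.0592 = 2(0.90 − 0.878)/0.0592 = 0.743, so Q = 5.54.
With Q = [Mn²⁺]/[Co²⁺] and the known concentrations, [Mn²⁺] in the numerator gives [Mn²⁺] = 7.2 × 10^-4 M.

7.2 × 10^-4 M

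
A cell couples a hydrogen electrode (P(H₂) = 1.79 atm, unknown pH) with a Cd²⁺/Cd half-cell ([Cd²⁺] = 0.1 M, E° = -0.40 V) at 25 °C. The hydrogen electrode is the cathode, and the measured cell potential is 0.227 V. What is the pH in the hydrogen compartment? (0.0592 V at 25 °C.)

E°_cell = 0.40 V and n = 2.
log Q = n(E° − E)/0.0592 = 2×(0.40 − 0.227)/0.0592 = 5.845.
With Q = [Cd²⁺]·P(H₂) / [H⁺]^2, solving for [H⁺] gives log[H⁺] = -3.296, so pH = 3.30.

pH = 3.30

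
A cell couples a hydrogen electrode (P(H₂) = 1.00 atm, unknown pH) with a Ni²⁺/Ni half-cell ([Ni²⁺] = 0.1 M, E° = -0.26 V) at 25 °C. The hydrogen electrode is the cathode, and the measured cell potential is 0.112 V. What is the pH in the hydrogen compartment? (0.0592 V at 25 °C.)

E°_cell = 0.26 V and n = 2.
log Q = n(E° − E)/0.0592 = 2×(0.26 − 0.112)/0.0592 = 5.000.
With Q = [Ni²⁺]·P(H₂) / [H⁺]^2, solving for [H⁺] gives log[H⁺] = -3.000, so pH = 3.00.

pH = 3.00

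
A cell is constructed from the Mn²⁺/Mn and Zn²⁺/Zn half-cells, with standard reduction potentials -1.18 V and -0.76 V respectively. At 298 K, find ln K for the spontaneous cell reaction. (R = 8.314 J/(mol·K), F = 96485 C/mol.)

E°_cell = -0.76 − (-1.18) = 0.42 V, with n = 2 electrons transferred.
At equilibrium E = 0, so the Nernst equation gives ln K = nFE°/RT = (2)(96485)(0.42)/((8.314)(298)) = 32.71.

ln K = 32.7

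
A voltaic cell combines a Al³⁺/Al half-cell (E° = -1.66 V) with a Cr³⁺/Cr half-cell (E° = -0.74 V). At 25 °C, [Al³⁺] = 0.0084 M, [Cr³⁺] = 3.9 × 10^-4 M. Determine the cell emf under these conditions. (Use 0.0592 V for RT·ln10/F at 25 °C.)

0.894 V

The Cr³⁺/Cr couple has the higher reduction potential and acts as the cathode, so E°_cell = -0.74 − (-1.66) = 0.92 V.
Balancing electrons gives n = 3; the reaction quotient is Q = [Al³⁺]/[Cr³⁺] = 21.5.
At 25 °C, E = E° − (0.0592/n) log Q = 0.92 − (0.0592/3)(1.333) = 0.920 − 0.026 = 0.894 V.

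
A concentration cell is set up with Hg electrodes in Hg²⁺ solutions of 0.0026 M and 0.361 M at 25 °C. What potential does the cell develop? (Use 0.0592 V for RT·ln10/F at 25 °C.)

Both half-cells are Hg²⁺/Hg, so E°_cell = 0. The concentrated side is the cathode; the cell reaction moves Hg²⁺ from high to low concentration with n = 2.
Q = [Hg²⁺]_dilute/[Hg²⁺]_conc = 0.0026/0.361 = 0.00720.
E = 0 − (0.0592/2) log Q = −(0.0592/2)(-2.143) = 0.0634 V.

0.063 V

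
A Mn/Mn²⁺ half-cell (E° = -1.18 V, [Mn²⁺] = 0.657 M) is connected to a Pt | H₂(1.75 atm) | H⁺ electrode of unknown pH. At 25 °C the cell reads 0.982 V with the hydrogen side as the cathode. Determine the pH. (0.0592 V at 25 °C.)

pH = 3.31

E°_cell = 1.18 V and n = 2.
log Q = n(E° − E)/0.0592 = 2×(1.18 − 0.982)/0.0592 = 6.689.
With Q = [Mn²⁺]·P(H₂) / [H⁺]^2, solving for [H⁺] gives log[H⁺] = -3.314, so pH = 3.31.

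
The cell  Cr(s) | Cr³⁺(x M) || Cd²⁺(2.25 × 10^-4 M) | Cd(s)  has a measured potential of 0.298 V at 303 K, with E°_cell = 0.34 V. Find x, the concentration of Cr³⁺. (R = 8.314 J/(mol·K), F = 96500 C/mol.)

4.2 × 10^-4 M

From the Nernst equation, ln Q = nF(E° − E)/RT = 6×96500×(0.34 − 0.298)/(8.314×303) = 9.653, so Q = 1.56 × 10^4.
With Q = [Cr³⁺]^2/[Cd²⁺]^3 and the known concentrations, [Cr³⁺]^2 in the numerator gives [Cr³⁺] = 4.2 × 10^-4 M.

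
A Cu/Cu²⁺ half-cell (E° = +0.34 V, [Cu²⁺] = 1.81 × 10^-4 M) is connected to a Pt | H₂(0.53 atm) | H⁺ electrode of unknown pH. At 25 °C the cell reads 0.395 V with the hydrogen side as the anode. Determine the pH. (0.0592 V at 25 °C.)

E°_cell = 0.34 V and n = 2.
log Q = n(E° − E)/0.0592 = 2×(0.34 − 0.395)/0.0592 = -1.858.
With Q = [H⁺]^2 / ([Cu²⁺]·P(H₂)), solving for [H⁺] gives log[H⁺] = -2.938, so pH = 2.94.

pH = 2.94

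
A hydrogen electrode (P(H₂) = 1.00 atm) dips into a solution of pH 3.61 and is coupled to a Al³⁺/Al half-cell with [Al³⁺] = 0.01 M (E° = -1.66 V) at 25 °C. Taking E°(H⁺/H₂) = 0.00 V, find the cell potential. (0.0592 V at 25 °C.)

The hydrogen couple is the cathode, so E°_cell = 1.66 V; n = 6.
[H⁺] = 10^(−3.61) = 2.5 × 10^-4 M, and Q = [Al³⁺]^2·P(H₂)^3 / [H⁺]^6 = 4.57 × 10^17.
E = E° − (0.0592/6) log Q = 1.66 − (0.0592/6)(17.660) = 1.486 V.

1.49 V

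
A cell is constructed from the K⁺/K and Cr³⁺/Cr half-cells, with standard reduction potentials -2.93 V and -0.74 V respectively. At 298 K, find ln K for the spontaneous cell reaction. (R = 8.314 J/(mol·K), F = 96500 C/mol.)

E°_cell = -0.74 − (-2.93) = 2.19 V, with n = 3 electrons transferred.
At equilibrium E = 0, so the Nernst equation gives ln K = nFE°/RT = (3)(96500)(2.19)/((8.314)(298)) = 255.90.

ln K = 255.9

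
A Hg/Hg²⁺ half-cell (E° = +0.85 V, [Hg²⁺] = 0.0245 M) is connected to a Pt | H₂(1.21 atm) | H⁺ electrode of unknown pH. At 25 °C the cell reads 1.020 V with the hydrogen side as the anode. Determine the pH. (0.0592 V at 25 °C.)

E°_cell = 0.85 V and n = 2.
log Q = n(E° − E)/0.0592 = 2×(0.85 − 1.020)/0.0592 = -5.743.
With Q = [H⁺]^2 / ([Hg²⁺]·P(H₂)), solving for [H⁺] gives log[H⁺] = -3.636, so pH = 3.64.

pH = 3.64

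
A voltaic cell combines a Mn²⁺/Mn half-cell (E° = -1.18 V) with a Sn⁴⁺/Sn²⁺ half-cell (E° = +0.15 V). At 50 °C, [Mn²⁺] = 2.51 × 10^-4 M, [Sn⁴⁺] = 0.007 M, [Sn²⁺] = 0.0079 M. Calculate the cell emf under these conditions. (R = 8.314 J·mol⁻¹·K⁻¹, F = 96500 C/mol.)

1.44 V

The Sn⁴⁺/Sn²⁺ couple has the higher reduction potential and acts as the cathode, so E°_cell = +0.15 − (-1.18) = 1.33 V.
Balancing electrons gives n = 2; the reaction quotient is Q = [Mn²⁺]·[Sn²⁺]/[Sn⁴⁺] = 2.83 × 10^-4.
E = E° − (RT/nF) ln Q = 1.33 − (8.314×323)/(2×96500) × (-8.169) = 1.330 + 0.114 = 1.444 V.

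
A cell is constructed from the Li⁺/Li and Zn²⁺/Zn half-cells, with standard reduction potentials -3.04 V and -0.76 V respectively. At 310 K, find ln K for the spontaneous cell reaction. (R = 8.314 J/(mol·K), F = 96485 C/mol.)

E°_cell = -0.76 − (-3.04) = 2.28 V, with n = 2 electrons transferred.
At equilibrium E = 0, so the Nernst equation gives ln K = nFE°/RT = (2)(96485)(2.28)/((8.314)(310)) = 170.71.

ln K = 170.7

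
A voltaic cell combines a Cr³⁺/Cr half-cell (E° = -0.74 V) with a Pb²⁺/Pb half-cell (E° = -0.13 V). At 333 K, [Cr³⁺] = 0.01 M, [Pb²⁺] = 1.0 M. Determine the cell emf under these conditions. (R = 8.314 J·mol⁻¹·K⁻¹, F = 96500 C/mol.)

0.654 V

The Pb²⁺/Pb couple has the higher reduction potential and acts as the cathode, so E°_cell = -0.13 − (-0.74) = 0.61 V.
Balancing electrons gives n = 6; the reaction quotient is Q = [Cr³⁺]^2/[Pb²⁺]^3 = 1 × 10^-4.
E = E° − (RT/nF) ln Q = 0.61 − (8.314×333)/(6×96500) × (-9.210) = 0.610 + 0.044 = 0.654 V.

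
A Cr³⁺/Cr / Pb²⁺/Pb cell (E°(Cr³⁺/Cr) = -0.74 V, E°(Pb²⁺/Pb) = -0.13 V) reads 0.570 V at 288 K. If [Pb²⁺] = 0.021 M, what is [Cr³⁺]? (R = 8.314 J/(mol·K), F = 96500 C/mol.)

0.38 M

From the Nernst equation, ln Q = nF(E° − E)/RT = 6×96500×(0.61 − 0.570)/(8.314×288) = 9.672, so Q = 1.59 × 10^4.
With Q = [Cr³⁺]^2/[Pb²⁺]^3 and the known concentrations, [Cr³⁺]^2 in the numerator gives [Cr³⁺] = 0.38 M.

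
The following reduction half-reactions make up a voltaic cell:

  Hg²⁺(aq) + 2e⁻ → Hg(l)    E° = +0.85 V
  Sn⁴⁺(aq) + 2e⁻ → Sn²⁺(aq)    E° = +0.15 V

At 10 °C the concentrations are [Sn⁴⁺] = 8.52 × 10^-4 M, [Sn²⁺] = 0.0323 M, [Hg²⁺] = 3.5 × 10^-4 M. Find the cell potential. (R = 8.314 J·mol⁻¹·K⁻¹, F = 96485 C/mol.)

0.647 V

The Hg²⁺/Hg couple has the higher reduction potential and acts as the cathode, so E°_cell = +0.85 − (+0.15) = 0.70 V.
Balancing electrons gives n = 2; the reaction quotient is Q = [Sn⁴⁺]/([Sn²⁺]·[Hg²⁺]) = 75.4.
E = E° − (RT/nF) ln Q = 0.70 − (8.314×283)/(2×96485) × (4.322) = 0.700 − 0.053 = 0.647 V.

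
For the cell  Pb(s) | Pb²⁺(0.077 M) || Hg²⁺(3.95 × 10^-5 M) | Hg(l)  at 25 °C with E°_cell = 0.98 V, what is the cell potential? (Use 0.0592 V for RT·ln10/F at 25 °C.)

0.883 V

Balancing electrons gives n = 2; the reaction quotient is Q = [Pb²⁺]/[Hg²⁺] = 1950.
At 25 °C, E = E° − (0.0592/n) log Q = 0.98 − (0.0592/2)(3.290) = 0.980 − 0.097 = 0.883 V.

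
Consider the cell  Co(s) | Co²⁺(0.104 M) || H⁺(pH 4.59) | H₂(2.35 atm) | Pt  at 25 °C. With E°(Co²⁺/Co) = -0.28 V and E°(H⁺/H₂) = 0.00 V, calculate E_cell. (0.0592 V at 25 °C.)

The hydrogen couple is the cathode, so E°_cell = 0.28 V; n = 2.
[H⁺] = 10^(−4.59) = 2.6 × 10^-5 M, and Q = [Co²⁺]·P(H₂) / [H⁺]^2 = 3.7 × 10^8.
E = E° − (0.0592/2) log Q = 0.28 − (0.0592/2)(8.568) = 0.026 V.

0.026 V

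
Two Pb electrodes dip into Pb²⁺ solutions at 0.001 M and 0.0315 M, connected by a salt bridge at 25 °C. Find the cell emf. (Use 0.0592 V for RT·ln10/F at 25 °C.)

0.044 V

Both half-cells are Pb²⁺/Pb, so E°_cell = 0. The concentrated side is the cathode; the cell reaction moves Pb²⁺ from high to low concentration with n = 2.
Q = [Pb²⁺]_dilute/[Pb²⁺]_conc = 0.001/0.0315 = 0.0317.
E = 0 − (0.0592/2) log Q = −(0.0592/2)(-1.498) = 0.0443 V.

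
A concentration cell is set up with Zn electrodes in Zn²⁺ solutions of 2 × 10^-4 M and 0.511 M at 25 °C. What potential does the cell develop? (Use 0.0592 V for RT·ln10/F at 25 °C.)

0.10 V

Both half-cells are Zn²⁺/Zn, so E°_cell = 0. The concentrated side is the cathode; the cell reaction moves Zn²⁺ from high to low concentration with n = 2.
Q = [Zn²⁺]_dilute/[Zn²⁺]_conc = 2 × 10^-4/0.511 = 3.91 × 10^-4.
E = 0 − (0.0592/2) log Q = −(0.0592/2)(-3.407) = 0.1008 V.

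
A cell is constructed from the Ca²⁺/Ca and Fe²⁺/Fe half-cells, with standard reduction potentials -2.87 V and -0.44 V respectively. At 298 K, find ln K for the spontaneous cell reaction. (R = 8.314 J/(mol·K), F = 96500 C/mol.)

ln K = 189.3

E°_cell = -0.44 − (-2.87) = 2.43 V, with n = 2 electrons transferred.
At equilibrium E = 0, so the Nernst equation gives ln K = nFE°/RT = (2)(96500)(2.43)/((8.314)(298)) = 189.29.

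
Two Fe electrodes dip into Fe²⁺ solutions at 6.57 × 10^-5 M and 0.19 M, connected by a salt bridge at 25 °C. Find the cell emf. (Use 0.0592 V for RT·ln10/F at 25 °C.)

0.10 V

Both half-cells are Fe²⁺/Fe, so E°_cell = 0. The concentrated side is the cathode; the cell reaction moves Fe²⁺ from high to low concentration with n = 2.
Q = [Fe²⁺]_dilute/[Fe²⁺]_conc = 6.57 × 10^-5/0.19 = 3.46 × 10^-4.
E = 0 − (0.0592/2) log Q = −(0.0592/2)(-3.461) = 0.1024 V.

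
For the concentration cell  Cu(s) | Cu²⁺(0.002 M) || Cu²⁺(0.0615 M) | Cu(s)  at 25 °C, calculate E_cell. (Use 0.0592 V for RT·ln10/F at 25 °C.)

Both half-cells are Cu²⁺/Cu, so E°_cell = 0. The concentrated side is the cathode; the cell reaction moves Cu²⁺ from high to low concentration with n = 2.
Q = [Cu²⁺]_dilute/[Cu²⁺]_conc = 0.002/0.0615 = 0.0325.
E = 0 − (0.0592/2) log Q = −(0.0592/2)(-1.488) = 0.0440 V.

0.044 V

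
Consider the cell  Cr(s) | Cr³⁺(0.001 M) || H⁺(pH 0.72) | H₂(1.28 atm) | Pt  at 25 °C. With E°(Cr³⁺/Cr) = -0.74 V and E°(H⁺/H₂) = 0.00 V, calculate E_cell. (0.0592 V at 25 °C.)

The hydrogen couple is the cathode, so E°_cell = 0.74 V; n = 6.
[H⁺] = 10^(−0.72) = 0.19 M, and Q = [Cr³⁺]^2·P(H₂)^3 / [H⁺]^6 = 0.0438.
E = E° − (0.0592/6) log Q = 0.74 − (0.0592/6)(-1.358) = 0.753 V.

0.75 V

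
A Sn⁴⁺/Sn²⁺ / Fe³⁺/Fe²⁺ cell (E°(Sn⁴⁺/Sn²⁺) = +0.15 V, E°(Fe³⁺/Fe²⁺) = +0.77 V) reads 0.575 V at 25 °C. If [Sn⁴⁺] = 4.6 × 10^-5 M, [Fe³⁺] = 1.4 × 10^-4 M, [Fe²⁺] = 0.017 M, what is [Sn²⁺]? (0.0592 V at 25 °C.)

0.02 M

From the Nernst equation, log Q = n(E° − E)/0.0592 = 2(0.62 − 0.575)/0.0592 = 1.520, so Q = 33.1.
With Q = [Sn⁴⁺]·[Fe²⁺]^2/([Sn²⁺]·[Fe³⁺]^2) and the known concentrations, [Sn²⁺] in the denominator gives [Sn²⁺] = 0.02 M.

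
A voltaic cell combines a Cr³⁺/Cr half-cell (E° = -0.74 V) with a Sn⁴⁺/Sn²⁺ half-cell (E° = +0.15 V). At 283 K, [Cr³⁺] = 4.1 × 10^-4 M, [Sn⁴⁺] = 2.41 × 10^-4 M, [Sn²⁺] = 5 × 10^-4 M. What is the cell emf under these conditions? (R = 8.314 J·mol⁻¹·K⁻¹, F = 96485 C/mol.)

0.944 V

The Sn⁴⁺/Sn²⁺ couple has the higher reduction potential and acts as the cathode, so E°_cell = +0.15 − (-0.74) = 0.89 V.
Balancing electrons gives n = 6; the reaction quotient is Q = [Cr³⁺]^2·[Sn²⁺]^3/[Sn⁴⁺]^3 = 1.5 × 10^-6.
E = E° − (RT/nF) ln Q = 0.89 − (8.314×283)/(6×96485) × (-13.409) = 0.890 + 0.054 = 0.944 V.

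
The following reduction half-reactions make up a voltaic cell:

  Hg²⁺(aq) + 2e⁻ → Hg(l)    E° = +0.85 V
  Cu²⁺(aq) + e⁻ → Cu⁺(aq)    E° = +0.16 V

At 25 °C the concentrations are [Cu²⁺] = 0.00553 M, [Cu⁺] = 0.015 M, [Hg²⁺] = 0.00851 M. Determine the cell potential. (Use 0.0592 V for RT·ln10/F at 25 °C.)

The Hg²⁺/Hg couple has the higher reduction potential and acts as the cathode, so E°_cell = +0.85 − (+0.16) = 0.69 V.
Balancing electrons gives n = 2; the reaction quotient is Q = [Cu²⁺]^2/([Cu⁺]^2·[Hg²⁺]) = 16.0.
At 25 °C, E = E° − (0.0592/n) log Q = 0.69 − (0.0592/2)(1.203) = 0.690 − 0.036 = 0.654 V.

0.654 V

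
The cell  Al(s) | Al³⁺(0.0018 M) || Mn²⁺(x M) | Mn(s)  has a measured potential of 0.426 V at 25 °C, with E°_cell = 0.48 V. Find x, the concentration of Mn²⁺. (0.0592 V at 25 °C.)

2.2 × 10^-4 M

From the Nernst equation, log Q = n(E° − E)/0.0592 = 6(0.48 − 0.426)/0.0592 = 5.473, so Q = 2.97 × 10^5.
With Q = [Al³⁺]^2/[Mn²⁺]^3 and the known concentrations, [Mn²⁺]^3 in the denominator gives [Mn²⁺] = 2.2 × 10^-4 M.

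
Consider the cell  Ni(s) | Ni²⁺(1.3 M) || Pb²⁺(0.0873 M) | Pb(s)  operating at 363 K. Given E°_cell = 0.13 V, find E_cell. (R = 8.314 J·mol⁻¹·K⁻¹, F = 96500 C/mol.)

0.088 V

Balancing electrons gives n = 2; the reaction quotient is Q = [Ni²⁺]/[Pb²⁺] = 14.9.
E = E° − (RT/nF) ln Q = 0.13 − (8.314×363)/(2×96500) × (2.701) = 0.130 − 0.042 = 0.088 V.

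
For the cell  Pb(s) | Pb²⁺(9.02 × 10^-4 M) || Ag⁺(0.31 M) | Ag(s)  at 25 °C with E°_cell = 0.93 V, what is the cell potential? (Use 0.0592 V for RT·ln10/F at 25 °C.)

Balancing electrons gives n = 2; the reaction quotient is Q = [Pb²⁺]/[Ag⁺]^2 = 0.00939.
At 25 °C, E = E° − (0.0592/n) log Q = 0.93 − (0.0592/2)(-2.028) = 0.930 + 0.060 = 0.990 V.

0.990 V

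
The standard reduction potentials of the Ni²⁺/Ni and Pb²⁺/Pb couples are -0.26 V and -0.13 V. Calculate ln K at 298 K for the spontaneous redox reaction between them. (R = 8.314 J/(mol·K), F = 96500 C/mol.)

ln K = 10.1

E°_cell = -0.13 − (-0.26) = 0.13 V, with n = 2 electrons transferred.
At equilibrium E = 0, so the Nernst equation gives ln K = nFE°/RT = (2)(96500)(0.13)/((8.314)(298)) = 10.13.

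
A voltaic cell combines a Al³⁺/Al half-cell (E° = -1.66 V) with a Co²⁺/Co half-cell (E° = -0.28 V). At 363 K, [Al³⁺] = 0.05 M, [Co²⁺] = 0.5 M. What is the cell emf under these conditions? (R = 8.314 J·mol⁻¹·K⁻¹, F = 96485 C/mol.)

1.40 V

The Co²⁺/Co couple has the higher reduction potential and acts as the cathode, so E°_cell = -0.28 − (-1.66) = 1.38 V.
Balancing electrons gives n = 6; the reaction quotient is Q = [Al³⁺]^2/[Co²⁺]^3 = 0.0200.
E = E° − (RT/nF) ln Q = 1.38 − (8.314×363)/(6×96485) × (-3.912) = 1.380 + 0.020 = 1.400 V.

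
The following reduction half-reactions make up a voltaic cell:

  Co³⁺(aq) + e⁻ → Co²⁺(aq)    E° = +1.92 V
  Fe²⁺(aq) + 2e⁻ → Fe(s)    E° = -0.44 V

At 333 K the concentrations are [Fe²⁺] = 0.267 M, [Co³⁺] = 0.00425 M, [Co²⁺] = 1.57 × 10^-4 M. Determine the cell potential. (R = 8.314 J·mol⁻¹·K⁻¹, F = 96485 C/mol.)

2.47 V

The Co³⁺/Co²⁺ couple has the higher reduction potential and acts as the cathode, so E°_cell = +1.92 − (-0.44) = 2.36 V.
Balancing electrons gives n = 2; the reaction quotient is Q = [Fe²⁺]·[Co²⁺]^2/[Co³⁺]^2 = 3.64 × 10^-4.
E = E° − (RT/nF) ln Q = 2.36 − (8.314×333)/(2×96485) × (-7.917) = 2.360 + 0.114 = 2.474 V.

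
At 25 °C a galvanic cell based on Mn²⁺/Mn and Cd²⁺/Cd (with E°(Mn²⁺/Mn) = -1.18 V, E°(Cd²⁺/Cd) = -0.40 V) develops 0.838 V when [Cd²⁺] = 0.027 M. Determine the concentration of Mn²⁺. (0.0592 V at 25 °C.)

3 × 10^-4 M

From the Nernst equation, log Q = n(E° − E)/0.0592 = 2(0.78 − 0.838)/0.0592 = -1.959, so Q = 0.0110.
With Q = [Mn²⁺]/[Cd²⁺] and the known concentrations, [Mn²⁺] in the numerator gives [Mn²⁺] = 3 × 10^-4 M.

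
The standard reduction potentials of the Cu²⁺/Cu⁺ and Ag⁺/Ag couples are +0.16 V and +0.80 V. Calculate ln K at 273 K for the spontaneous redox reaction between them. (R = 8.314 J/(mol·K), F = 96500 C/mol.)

E°_cell = +0.80 − (+0.16) = 0.64 V, with n = 1 electron transferred.
At equilibrium E = 0, so the Nernst equation gives ln K = nFE°/RT = (1)(96500)(0.64)/((8.314)(273)) = 27.21.

ln K = 27.2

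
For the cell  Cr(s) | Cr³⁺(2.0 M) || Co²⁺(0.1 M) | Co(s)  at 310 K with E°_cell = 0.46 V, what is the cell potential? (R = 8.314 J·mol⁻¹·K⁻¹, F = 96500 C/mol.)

Balancing electrons gives n = 6; the reaction quotient is Q = [Cr³⁺]^2/[Co²⁺]^3 = 4000.
E = E° − (RT/nF) ln Q = 0.46 − (8.314×310)/(6×96500) × (8.294) = 0.460 − 0.037 = 0.423 V.

0.423 V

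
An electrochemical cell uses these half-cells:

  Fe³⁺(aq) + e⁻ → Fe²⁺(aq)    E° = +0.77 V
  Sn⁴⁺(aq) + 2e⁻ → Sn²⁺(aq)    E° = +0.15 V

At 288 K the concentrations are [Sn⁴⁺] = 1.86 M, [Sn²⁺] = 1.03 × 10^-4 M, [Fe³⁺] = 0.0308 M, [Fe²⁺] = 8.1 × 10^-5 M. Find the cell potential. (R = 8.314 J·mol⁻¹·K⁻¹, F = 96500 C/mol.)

0.646 V

The Fe³⁺/Fe²⁺ couple has the higher reduction potential and acts as the cathode, so E°_cell = +0.77 − (+0.15) = 0.62 V.
Balancing electrons gives n = 2; the reaction quotient is Q = [Sn⁴⁺]·[Fe²⁺]^2/([Sn²⁺]·[Fe³⁺]^2) = 0.125.
E = E° − (RT/nF) ln Q = 0.62 − (8.314×288)/(2×96500) × (-2.080) = 0.620 + 0.026 = 0.646 V.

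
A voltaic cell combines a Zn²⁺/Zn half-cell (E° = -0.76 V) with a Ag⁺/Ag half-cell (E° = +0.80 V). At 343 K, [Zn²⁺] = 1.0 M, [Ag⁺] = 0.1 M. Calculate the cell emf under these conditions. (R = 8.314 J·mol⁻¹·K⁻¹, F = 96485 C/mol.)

The Ag⁺/Ag couple has the higher reduction potential and acts as the cathode, so E°_cell = +0.80 − (-0.76) = 1.56 V.
Balancing electrons gives n = 2; the reaction quotient is Q = [Zn²⁺]/[Ag⁺]^2 = 100.
E = E° − (RT/nF) ln Q = 1.56 − (8.314×343)/(2×96485) × (4.605) = 1.560 − 0.068 = 1.492 V.

1.49 V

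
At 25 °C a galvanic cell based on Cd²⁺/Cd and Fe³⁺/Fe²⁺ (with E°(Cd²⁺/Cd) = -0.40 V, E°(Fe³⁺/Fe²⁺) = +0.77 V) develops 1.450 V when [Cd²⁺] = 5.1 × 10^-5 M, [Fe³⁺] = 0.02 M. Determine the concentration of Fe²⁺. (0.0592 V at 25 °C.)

From the Nernst equation, log Q = n(E° − E)/0.0592 = 2(1.17 − 1.450)/0.0592 = -9.459, so Q = 3.47 × 10^-10.
With Q = [Cd²⁺]·[Fe²⁺]^2/[Fe³⁺]^2 and the known concentrations, [Fe²⁺]^2 in the numerator gives [Fe²⁺] = 5.2 × 10^-5 M.

5.2 × 10^-5 M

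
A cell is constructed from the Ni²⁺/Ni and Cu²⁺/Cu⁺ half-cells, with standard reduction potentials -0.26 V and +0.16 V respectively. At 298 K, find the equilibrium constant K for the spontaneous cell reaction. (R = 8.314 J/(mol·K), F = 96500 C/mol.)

E°_cell = +0.16 − (-0.26) = 0.42 V, with n = 2 electrons transferred.
At equilibrium E = 0, so the Nernst equation gives ln K = nFE°/RT = (2)(96500)(0.42)/((8.314)(298)) = 32.72.
K = e^32.72 = 1.6 × 10^14.

1.6 × 10^14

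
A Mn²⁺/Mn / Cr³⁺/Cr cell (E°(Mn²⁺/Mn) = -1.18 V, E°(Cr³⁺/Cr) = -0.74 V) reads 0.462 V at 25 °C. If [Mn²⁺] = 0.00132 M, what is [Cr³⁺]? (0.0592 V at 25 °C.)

6.2 × 10^-4 M

From the Nernst equation, log Q = n(E° − E)/0.0592 = 6(0.44 − 0.462)/0.0592 = -2.230, so Q = 0.00589.
With Q = [Mn²⁺]^3/[Cr³⁺]^2 and the known concentrations, [Cr³⁺]^2 in the denominator gives [Cr³⁺] = 6.2 × 10^-4 M.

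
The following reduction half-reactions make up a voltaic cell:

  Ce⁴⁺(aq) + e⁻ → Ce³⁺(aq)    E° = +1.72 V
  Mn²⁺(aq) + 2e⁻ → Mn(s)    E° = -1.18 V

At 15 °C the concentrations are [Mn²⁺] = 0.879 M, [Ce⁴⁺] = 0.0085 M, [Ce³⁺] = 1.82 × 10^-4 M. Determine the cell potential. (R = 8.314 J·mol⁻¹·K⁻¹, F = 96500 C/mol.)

3.00 V

The Ce⁴⁺/Ce³⁺ couple has the higher reduction potential and acts as the cathode, so E°_cell = +1.72 − (-1.18) = 2.90 V.
Balancing electrons gives n = 2; the reaction quotient is Q = [Mn²⁺]·[Ce³⁺]^2/[Ce⁴⁺]^2 = 4.03 × 10^-4.
E = E° − (RT/nF) ln Q = 2.90 − (8.314×288)/(2×96500) × (-7.817) = 2.900 + 0.097 = 2.997 V.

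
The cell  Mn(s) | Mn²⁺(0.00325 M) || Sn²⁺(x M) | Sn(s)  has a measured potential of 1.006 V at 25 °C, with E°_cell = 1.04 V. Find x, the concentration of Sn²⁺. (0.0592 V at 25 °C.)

2.3 × 10^-4 M

From the Nernst equation, log Q = n(E° − E)/0.0592 = 2(1.04 − 1.006)/0.0592 = 1.149, so Q = 14.1.
With Q = [Mn²⁺]/[Sn²⁺] and the known concentrations, [Sn²⁺] in the denominator gives [Sn²⁺] = 2.3 × 10^-4 M.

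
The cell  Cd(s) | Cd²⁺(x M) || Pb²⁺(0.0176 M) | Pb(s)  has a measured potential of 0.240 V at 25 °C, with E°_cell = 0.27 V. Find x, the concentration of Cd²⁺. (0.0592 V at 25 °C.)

From the Nernst equation, log Q = n(E° − E)/0.0592 = 2(0.27 − 0.240)/0.0592 = 1.014, so Q = 10.3.
With Q = [Cd²⁺]/[Pb²⁺] and the known concentrations, [Cd²⁺] in the numerator gives [Cd²⁺] = 0.18 M.

0.18 M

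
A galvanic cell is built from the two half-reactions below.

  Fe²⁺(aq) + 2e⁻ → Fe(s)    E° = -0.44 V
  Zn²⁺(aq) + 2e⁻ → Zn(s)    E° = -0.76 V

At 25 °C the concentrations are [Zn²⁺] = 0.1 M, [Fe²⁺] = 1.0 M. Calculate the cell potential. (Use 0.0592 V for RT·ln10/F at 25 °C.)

0.350 V

The Fe²⁺/Fe couple has the higher reduction potential and acts as the cathode, so E°_cell = -0.44 − (-0.76) = 0.32 V.
Balancing electrons gives n = 2; the reaction quotient is Q = [Zn²⁺]/[Fe²⁺] = 0.100.
At 25 °C, E = E° − (0.0592/n) log Q = 0.32 − (0.0592/2)(-1.000) = 0.320 + 0.030 = 0.350 V.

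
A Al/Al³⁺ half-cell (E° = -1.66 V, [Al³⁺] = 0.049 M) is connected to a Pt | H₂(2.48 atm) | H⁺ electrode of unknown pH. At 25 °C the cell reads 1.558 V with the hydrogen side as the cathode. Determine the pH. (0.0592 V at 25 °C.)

pH = 1.96

E°_cell = 1.66 V and n = 6.
log Q = n(E° − E)/0.0592 = 6×(1.66 − 1.558)/0.0592 = 10.338.
With Q = [Al³⁺]^2·P(H₂)^3 / [H⁺]^6, solving for [H⁺] gives log[H⁺] = -1.962, so pH = 1.96.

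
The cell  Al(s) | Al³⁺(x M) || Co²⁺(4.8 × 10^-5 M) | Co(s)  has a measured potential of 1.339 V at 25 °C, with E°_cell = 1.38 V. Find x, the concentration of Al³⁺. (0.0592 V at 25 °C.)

From the Nernst equation, log Q = n(E° − E)/0.0592 = 6(1.38 − 1.339)/0.0592 = 4.155, so Q = 1.43 × 10^4.
With Q = [Al³⁺]^2/[Co²⁺]^3 and the known concentrations, [Al³⁺]^2 in the numerator gives [Al³⁺] = 4 × 10^-5 M.

4 × 10^-5 M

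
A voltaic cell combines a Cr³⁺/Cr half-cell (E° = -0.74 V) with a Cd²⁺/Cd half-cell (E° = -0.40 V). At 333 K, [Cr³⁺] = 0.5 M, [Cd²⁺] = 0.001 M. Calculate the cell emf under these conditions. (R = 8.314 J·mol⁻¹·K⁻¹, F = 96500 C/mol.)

0.248 V

The Cd²⁺/Cd couple has the higher reduction potential and acts as the cathode, so E°_cell = -0.40 − (-0.74) = 0.34 V.
Balancing electrons gives n = 6; the reaction quotient is Q = [Cr³⁺]^2/[Cd²⁺]^3 = 2.5 × 10^8.
E = E° − (RT/nF) ln Q = 0.34 − (8.314×333)/(6×96500) × (19.337) = 0.340 − 0.092 = 0.248 V.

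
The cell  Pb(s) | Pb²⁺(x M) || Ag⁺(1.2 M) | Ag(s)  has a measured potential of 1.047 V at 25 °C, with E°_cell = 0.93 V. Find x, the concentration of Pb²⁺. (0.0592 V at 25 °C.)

1.6 × 10^-4 M

From the Nernst equation, log Q = n(E° − E)/0.0592 = 2(0.93 − 1.047)/0.0592 = -3.953, so Q = 1.12 × 10^-4.
With Q = [Pb²⁺]/[Ag⁺]^2 and the known concentrations, [Pb²⁺] in the numerator gives [Pb²⁺] = 1.6 × 10^-4 M.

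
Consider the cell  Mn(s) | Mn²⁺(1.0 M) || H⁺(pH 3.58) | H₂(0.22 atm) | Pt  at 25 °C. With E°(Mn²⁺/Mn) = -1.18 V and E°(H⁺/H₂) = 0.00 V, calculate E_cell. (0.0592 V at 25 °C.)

The hydrogen couple is the cathode, so E°_cell = 1.18 V; n = 2.
[H⁺] = 10^(−3.58) = 2.6 × 10^-4 M, and Q = [Mn²⁺]·P(H₂) / [H⁺]^2 = 3.18 × 10^6.
E = E° − (0.0592/2) log Q = 1.18 − (0.0592/2)(6.502) = 0.988 V.

0.99 V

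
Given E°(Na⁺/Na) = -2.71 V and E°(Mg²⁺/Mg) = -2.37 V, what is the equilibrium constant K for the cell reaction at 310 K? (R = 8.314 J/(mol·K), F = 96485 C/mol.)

E°_cell = -2.37 − (-2.71) = 0.34 V, with n = 2 electrons transferred.
At equilibrium E = 0, so the Nernst equation gives ln K = nFE°/RT = (2)(96485)(0.34)/((8.314)(310)) = 25.46.
K = e^25.46 = 1.1 × 10^11.

1.1 × 10^11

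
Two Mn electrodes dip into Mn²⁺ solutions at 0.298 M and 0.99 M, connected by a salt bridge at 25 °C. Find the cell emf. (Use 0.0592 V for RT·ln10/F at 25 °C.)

0.015 V

Both half-cells are Mn²⁺/Mn, so E°_cell = 0. The concentrated side is the cathode; the cell reaction moves Mn²⁺ from high to low concentration with n = 2.
Q = [Mn²⁺]_dilute/[Mn²⁺]_conc = 0.298/0.99 = 0.301.
E = 0 − (0.0592/2) log Q = −(0.0592/2)(-0.521) = 0.0154 V.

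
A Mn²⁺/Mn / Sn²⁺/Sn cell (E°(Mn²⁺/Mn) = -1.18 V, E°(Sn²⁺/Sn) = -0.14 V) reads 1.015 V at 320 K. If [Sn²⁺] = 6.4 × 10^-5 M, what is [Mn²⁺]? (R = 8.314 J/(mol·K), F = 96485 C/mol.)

3.9 × 10^-4 M

From the Nernst equation, ln Q = nF(E° − E)/RT = 2×96485×(1.04 − 1.015)/(8.314×320) = 1.813, so Q = 6.13.
With Q = [Mn²⁺]/[Sn²⁺] and the known concentrations, [Mn²⁺] in the numerator gives [Mn²⁺] = 3.9 × 10^-4 M.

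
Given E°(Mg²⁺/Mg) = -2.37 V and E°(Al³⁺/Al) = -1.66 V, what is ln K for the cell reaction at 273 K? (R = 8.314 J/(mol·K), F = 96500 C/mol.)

E°_cell = -1.66 − (-2.37) = 0.71 V, with n = 6 electrons transferred.
At equilibrium E = 0, so the Nernst equation gives ln K = nFE°/RT = (6)(96500)(0.71)/((8.314)(273)) = 181.12.

ln K = 181.1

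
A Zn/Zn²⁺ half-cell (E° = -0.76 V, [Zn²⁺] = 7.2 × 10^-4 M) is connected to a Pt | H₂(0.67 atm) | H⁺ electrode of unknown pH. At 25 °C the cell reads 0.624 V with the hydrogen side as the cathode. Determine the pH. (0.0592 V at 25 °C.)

pH = 3.96

E°_cell = 0.76 V and n = 2.
log Q = n(E° − E)/0.0592 = 2×(0.76 − 0.624)/0.0592 = 4.595.
With Q = [Zn²⁺]·P(H₂) / [H⁺]^2, solving for [H⁺] gives log[H⁺] = -3.956, so pH = 3.96.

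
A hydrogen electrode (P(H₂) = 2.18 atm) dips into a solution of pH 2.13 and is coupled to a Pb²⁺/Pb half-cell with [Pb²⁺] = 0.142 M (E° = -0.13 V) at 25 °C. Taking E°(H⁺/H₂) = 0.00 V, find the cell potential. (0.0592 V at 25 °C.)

The hydrogen couple is the cathode, so E°_cell = 0.13 V; n = 2.
[H⁺] = 10^(−2.13) = 0.0074 M, and Q = [Pb²⁺]·P(H₂) / [H⁺]^2 = 5630.
E = E° − (0.0592/2) log Q = 0.13 − (0.0592/2)(3.751) = 0.019 V.

0.019 V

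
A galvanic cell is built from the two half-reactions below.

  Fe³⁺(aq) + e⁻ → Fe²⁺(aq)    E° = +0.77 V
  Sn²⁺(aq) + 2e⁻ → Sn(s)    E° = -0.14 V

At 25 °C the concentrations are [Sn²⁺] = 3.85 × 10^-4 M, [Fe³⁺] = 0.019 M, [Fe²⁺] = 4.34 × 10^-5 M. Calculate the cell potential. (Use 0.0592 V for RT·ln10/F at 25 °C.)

1.17 V

The Fe³⁺/Fe²⁺ couple has the higher reduction potential and acts as the cathode, so E°_cell = +0.77 − (-0.14) = 0.91 V.
Balancing electrons gives n = 2; the reaction quotient is Q = [Sn²⁺]·[Fe²⁺]^2/[Fe³⁺]^2 = 2.01 × 10^-9.
At 25 °C, E = E° − (0.0592/n) log Q = 0.91 − (0.0592/2)(-8.697) = 0.910 + 0.257 = 1.167 V.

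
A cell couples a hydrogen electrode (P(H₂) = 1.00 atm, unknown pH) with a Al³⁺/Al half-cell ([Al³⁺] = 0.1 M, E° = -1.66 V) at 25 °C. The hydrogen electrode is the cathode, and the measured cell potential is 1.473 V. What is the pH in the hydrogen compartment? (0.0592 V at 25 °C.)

E°_cell = 1.66 V and n = 6.
log Q = n(E° − E)/0.0592 = 6×(1.66 − 1.473)/0.0592 = 18.953.
With Q = [Al³⁺]^2·P(H₂)^3 / [H⁺]^6, solving for [H⁺] gives log[H⁺] = -3.492, so pH = 3.49.

pH = 3.49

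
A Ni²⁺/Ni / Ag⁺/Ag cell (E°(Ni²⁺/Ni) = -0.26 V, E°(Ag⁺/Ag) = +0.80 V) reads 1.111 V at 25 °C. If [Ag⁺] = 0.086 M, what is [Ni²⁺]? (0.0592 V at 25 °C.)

1.4 × 10^-4 M

From the Nernst equation, log Q = n(E° − E)/0.0592 = 2(1.06 − 1.111)/0.0592 = -1.723, so Q = 0.0189.
With Q = [Ni²⁺]/[Ag⁺]^2 and the known concentrations, [Ni²⁺] in the numerator gives [Ni²⁺] = 1.4 × 10^-4 M.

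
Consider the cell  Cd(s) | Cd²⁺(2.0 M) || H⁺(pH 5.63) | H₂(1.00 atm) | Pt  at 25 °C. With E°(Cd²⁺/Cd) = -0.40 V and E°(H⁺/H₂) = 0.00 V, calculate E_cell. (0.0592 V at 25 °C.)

0.058 V

The hydrogen couple is the cathode, so E°_cell = 0.40 V; n = 2.
[H⁺] = 10^(−5.63) = 2.3 × 10^-6 M, and Q = [Cd²⁺]·P(H₂) / [H⁺]^2 = 3.64 × 10^11.
E = E° − (0.0592/2) log Q = 0.40 − (0.0592/2)(11.561) = 0.058 V.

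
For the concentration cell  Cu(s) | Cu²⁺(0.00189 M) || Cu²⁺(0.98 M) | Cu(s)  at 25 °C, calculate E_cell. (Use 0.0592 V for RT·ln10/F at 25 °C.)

Both half-cells are Cu²⁺/Cu, so E°_cell = 0. The concentrated side is the cathode; the cell reaction moves Cu²⁺ from high to low concentration with n = 2.
Q = [Cu²⁺]_dilute/[Cu²⁺]_conc = 0.00189/0.98 = 0.00193.
E = 0 − (0.0592/2) log Q = −(0.0592/2)(-2.715) = 0.0804 V.

0.080 V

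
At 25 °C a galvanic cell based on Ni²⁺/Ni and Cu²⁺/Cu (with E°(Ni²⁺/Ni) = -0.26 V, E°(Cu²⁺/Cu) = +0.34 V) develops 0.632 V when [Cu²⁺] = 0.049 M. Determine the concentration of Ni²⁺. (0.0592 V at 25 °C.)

0.0041 M

From the Nernst equation, log Q = n(E° − E)/0.0592 = 2(0.60 − 0.632)/0.0592 = -1.081, so Q = 0.0830.
With Q = [Ni²⁺]/[Cu²⁺] and the known concentrations, [Ni²⁺] in the numerator gives [Ni²⁺] = 0.0041 M.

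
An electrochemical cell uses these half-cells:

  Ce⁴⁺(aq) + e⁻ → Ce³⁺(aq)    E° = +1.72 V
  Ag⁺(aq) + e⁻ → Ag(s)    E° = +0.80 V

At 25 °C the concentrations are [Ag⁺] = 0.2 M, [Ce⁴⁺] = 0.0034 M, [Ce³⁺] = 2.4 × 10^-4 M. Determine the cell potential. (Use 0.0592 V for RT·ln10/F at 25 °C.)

The Ce⁴⁺/Ce³⁺ couple has the higher reduction potential and acts as the cathode, so E°_cell = +1.72 − (+0.80) = 0.92 V.
Balancing electrons gives n = 1; the reaction quotient is Q = [Ag⁺]·[Ce³⁺]/[Ce⁴⁺] = 0.0141.
At 25 °C, E = E° − (0.0592/n) log Q = 0.92 − (0.0592/1)(-1.850) = 0.920 + 0.110 = 1.030 V.

1.03 V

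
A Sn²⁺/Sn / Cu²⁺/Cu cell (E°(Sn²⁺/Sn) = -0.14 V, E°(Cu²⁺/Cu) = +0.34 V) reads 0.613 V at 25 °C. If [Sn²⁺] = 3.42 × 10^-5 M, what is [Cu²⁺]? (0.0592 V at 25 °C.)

From the Nernst equation, log Q = n(E° − E)/0.0592 = 2(0.48 − 0.613)/0.0592 = -4.493, so Q = 3.21 × 10^-5.
With Q = [Sn²⁺]/[Cu²⁺] and the known concentrations, [Cu²⁺] in the denominator gives [Cu²⁺] = 1.1 M.

1.1 M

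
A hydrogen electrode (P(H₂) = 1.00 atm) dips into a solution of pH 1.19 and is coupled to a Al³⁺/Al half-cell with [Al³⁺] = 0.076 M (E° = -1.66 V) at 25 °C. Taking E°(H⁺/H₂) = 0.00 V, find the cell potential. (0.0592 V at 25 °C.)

The hydrogen couple is the cathode, so E°_cell = 1.66 V; n = 6.
[H⁺] = 10^(−1.19) = 0.065 M, and Q = [Al³⁺]^2·P(H₂)^3 / [H⁺]^6 = 7.97 × 10^4.
E = E° − (0.0592/6) log Q = 1.66 − (0.0592/6)(4.902) = 1.612 V.

1.61 V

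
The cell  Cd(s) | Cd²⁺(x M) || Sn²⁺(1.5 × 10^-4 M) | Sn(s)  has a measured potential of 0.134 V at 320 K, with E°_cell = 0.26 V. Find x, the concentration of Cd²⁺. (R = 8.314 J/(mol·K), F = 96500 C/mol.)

From the Nernst equation, ln Q = nF(E° − E)/RT = 2×96500×(0.26 − 0.134)/(8.314×320) = 9.140, so Q = 9330.
With Q = [Cd²⁺]/[Sn²⁺] and the known concentrations, [Cd²⁺] in the numerator gives [Cd²⁺] = 1.4 M.

1.4 M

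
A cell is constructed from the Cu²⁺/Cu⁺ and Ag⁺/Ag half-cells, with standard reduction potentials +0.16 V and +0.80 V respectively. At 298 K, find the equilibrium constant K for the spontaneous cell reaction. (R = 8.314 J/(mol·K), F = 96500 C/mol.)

E°_cell = +0.80 − (+0.16) = 0.64 V, with n = 1 electron transferred.
At equilibrium E = 0, so the Nernst equation gives ln K = nFE°/RT = (1)(96500)(0.64)/((8.314)(298)) = 24.93.
K = e^24.93 = 6.7 × 10^10.

6.7 × 10^10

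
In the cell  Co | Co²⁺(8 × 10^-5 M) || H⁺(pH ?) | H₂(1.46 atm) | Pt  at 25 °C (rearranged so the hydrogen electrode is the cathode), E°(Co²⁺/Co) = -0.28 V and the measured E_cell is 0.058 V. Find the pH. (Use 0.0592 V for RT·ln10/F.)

pH = 5.72

E°_cell = 0.28 V and n = 2.
log Q = n(E° − E)/0.0592 = 2×(0.28 − 0.058)/0.0592 = 7.500.
With Q = [Co²⁺]·P(H₂) / [H⁺]^2, solving for [H⁺] gives log[H⁺] = -5.716, so pH = 5.72.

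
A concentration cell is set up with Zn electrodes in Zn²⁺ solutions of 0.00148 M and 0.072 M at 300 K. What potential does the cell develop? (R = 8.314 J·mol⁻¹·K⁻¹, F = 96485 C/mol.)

Both half-cells are Zn²⁺/Zn, so E°_cell = 0. The concentrated side is the cathode; the cell reaction moves Zn²⁺ from high to low concentration with n = 2.
Q = [Zn²⁺]_dilute/[Zn²⁺]_conc = 0.00148/0.072 = 0.0206.
E = 0 − (RT/nF) ln Q = −((8.314×300)/(2×96485))(-3.885) = 0.0502 V.

0.050 V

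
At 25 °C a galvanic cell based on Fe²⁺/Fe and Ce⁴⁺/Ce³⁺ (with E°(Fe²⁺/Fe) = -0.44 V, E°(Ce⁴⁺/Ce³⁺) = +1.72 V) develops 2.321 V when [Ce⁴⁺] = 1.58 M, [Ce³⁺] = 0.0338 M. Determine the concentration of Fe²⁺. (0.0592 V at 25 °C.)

0.0079 M

From the Nernst equation, log Q = n(E° − E)/0.0592 = 2(2.16 − 2.321)/0.0592 = -5.439, so Q = 3.64 × 10^-6.
With Q = [Fe²⁺]·[Ce³⁺]^2/[Ce⁴⁺]^2 and the known concentrations, [Fe²⁺] in the numerator gives [Fe²⁺] = 0.0079 M.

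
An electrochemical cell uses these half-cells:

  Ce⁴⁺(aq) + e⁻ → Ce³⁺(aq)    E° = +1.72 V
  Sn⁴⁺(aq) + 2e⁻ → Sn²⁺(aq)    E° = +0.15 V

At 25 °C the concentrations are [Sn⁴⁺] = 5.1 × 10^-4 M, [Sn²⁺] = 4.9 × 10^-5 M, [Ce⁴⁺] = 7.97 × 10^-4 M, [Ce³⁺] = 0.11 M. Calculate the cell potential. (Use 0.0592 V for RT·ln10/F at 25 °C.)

1.41 V

The Ce⁴⁺/Ce³⁺ couple has the higher reduction potential and acts as the cathode, so E°_cell = +1.72 − (+0.15) = 1.57 V.
Balancing electrons gives n = 2; the reaction quotient is Q = [Sn⁴⁺]·[Ce³⁺]^2/([Sn²⁺]·[Ce⁴⁺]^2) = 1.98 × 10^5.
At 25 °C, E = E° − (0.0592/n) log Q = 1.57 − (0.0592/2)(5.297) = 1.570 − 0.157 = 1.413 V.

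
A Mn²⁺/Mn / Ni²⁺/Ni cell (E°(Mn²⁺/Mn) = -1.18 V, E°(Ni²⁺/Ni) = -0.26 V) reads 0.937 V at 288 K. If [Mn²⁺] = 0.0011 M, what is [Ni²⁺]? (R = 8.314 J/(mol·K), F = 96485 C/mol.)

0.0043 M

From the Nernst equation, ln Q = nF(E° − E)/RT = 2×96485×(0.92 − 0.937)/(8.314×288) = -1.370, so Q = 0.254.
With Q = [Mn²⁺]/[Ni²⁺] and the known concentrations, [Ni²⁺] in the denominator gives [Ni²⁺] = 0.0043 M.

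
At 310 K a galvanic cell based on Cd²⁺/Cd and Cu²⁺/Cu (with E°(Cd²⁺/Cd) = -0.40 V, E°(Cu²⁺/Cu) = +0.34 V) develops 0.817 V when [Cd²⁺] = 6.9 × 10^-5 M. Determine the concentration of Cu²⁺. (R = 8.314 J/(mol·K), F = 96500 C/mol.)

From the Nernst equation, ln Q = nF(E° − E)/RT = 2×96500×(0.74 − 0.817)/(8.314×310) = -5.766, so Q = 0.00313.
With Q = [Cd²⁺]/[Cu²⁺] and the known concentrations, [Cu²⁺] in the denominator gives [Cu²⁺] = 0.022 M.

0.022 M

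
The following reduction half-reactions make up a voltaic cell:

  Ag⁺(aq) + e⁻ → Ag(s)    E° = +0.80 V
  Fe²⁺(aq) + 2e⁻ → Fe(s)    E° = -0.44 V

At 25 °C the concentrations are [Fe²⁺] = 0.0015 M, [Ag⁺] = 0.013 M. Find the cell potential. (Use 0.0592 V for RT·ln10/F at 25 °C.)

The Ag⁺/Ag couple has the higher reduction potential and acts as the cathode, so E°_cell = +0.80 − (-0.44) = 1.24 V.
Balancing electrons gives n = 2; the reaction quotient is Q = [Fe²⁺]/[Ag⁺]^2 = 8.88.
At 25 °C, E = E° − (0.0592/n) log Q = 1.24 − (0.0592/2)(0.948) = 1.240 − 0.028 = 1.212 V.

1.21 V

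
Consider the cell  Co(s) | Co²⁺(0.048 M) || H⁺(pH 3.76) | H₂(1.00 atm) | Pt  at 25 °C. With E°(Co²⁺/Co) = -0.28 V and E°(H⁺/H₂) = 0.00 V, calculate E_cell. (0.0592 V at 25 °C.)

The hydrogen couple is the cathode, so E°_cell = 0.28 V; n = 2.
[H⁺] = 10^(−3.76) = 1.7 × 10^-4 M, and Q = [Co²⁺]·P(H₂) / [H⁺]^2 = 1.59 × 10^6.
E = E° − (0.0592/2) log Q = 0.28 − (0.0592/2)(6.201) = 0.096 V.

0.096 V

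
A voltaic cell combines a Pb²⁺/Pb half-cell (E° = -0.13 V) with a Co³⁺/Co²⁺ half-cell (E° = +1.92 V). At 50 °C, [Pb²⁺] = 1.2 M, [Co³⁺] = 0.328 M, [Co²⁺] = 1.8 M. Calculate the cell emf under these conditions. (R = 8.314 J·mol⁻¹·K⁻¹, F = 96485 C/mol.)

2.00 V

The Co³⁺/Co²⁺ couple has the higher reduction potential and acts as the cathode, so E°_cell = +1.92 − (-0.13) = 2.05 V.
Balancing electrons gives n = 2; the reaction quotient is Q = [Pb²⁺]·[Co²⁺]^2/[Co³⁺]^2 = 36.1.
E = E° − (RT/nF) ln Q = 2.05 − (8.314×323)/(2×96485) × (3.587) = 2.050 − 0.050 = 2.000 V.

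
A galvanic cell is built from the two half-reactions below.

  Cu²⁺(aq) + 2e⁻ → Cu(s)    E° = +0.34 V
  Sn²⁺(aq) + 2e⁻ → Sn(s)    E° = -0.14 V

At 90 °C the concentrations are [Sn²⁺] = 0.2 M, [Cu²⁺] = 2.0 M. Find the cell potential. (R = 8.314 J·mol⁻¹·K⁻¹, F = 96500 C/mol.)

The Cu²⁺/Cu couple has the higher reduction potential and acts as the cathode, so E°_cell = +0.34 − (-0.14) = 0.48 V.
Balancing electrons gives n = 2; the reaction quotient is Q = [Sn²⁺]/[Cu²⁺] = 0.100.
E = E° − (RT/nF) ln Q = 0.48 − (8.314×363)/(2×96500) × (-2.303) = 0.480 + 0.036 = 0.516 V.

0.516 V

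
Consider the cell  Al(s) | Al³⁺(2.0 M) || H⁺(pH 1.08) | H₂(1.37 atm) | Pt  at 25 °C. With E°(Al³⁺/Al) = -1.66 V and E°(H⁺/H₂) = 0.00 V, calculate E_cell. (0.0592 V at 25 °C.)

The hydrogen couple is the cathode, so E°_cell = 1.66 V; n = 6.
[H⁺] = 10^(−1.08) = 0.083 M, and Q = [Al³⁺]^2·P(H₂)^3 / [H⁺]^6 = 3.11 × 10^7.
E = E° − (0.0592/6) log Q = 1.66 − (0.0592/6)(7.492) = 1.586 V.

1.59 V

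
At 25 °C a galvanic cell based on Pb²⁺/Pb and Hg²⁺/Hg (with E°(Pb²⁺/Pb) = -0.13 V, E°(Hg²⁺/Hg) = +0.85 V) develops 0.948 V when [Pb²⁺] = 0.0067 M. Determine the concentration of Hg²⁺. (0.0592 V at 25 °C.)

From the Nernst equation, log Q = n(E° − E)/0.0592 = 2(0.98 − 0.948)/0.0592 = 1.081, so Q = 12.1.
With Q = [Pb²⁺]/[Hg²⁺] and the known concentrations, [Hg²⁺] in the denominator gives [Hg²⁺] = 5.6 × 10^-4 M.

5.6 × 10^-4 M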